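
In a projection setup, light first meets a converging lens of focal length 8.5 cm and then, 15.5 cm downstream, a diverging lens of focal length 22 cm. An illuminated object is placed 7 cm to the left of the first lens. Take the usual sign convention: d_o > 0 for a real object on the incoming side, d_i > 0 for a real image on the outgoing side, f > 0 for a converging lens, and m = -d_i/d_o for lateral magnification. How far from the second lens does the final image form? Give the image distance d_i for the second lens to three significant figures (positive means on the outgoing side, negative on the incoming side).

-15.7 cm

Lens 1: 1/d_i1 = 1/f_1 - 1/d_o1 = 1/8.5 - 1/7 = -0.02521 cm^-1, so d_i1 = -39.667 cm.
With d_i1 < 0 the first image is virtual and lies on the object side; the object distance for lens 2 is d_o2 = 15.5 - (-39.667) = 55.167 cm.
Lens 2: 1/d_i2 = 1/f_2 - 1/d_o2 = 1/(-22) - 1/(55.167) = -0.06358 cm^-1, so d_i2 = -15.728 cm.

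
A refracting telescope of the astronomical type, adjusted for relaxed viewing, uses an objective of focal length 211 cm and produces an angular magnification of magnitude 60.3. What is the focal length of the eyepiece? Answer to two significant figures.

3.5 cm

|M| = f_obj/f_eye, so f_eye = f_obj/|M| = 211/60.3 = 3.499 cm.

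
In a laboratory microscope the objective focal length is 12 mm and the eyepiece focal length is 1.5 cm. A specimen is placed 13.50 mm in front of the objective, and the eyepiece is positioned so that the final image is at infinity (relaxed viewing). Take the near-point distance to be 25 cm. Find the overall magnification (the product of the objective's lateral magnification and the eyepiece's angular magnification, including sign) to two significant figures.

Convert to cm: f_obj = 12 mm = 1.2 cm; d_o = 13.50 mm = 1.35 cm.
Objective: 1/d_i = 1/f_obj - 1/d_o = 1/1.2 - 1/1.35 = 0.09259 cm^-1, so d_i = 10.800 cm.
m_obj = -d_i/d_o = -10.800/1.35 = -8.000.
Eyepiece angular magnification (image at infinity): M_eye = D/f_e = 25/1.5 = 16.667.
Overall M = m_obj x M_eye = (-8.000)(16.667) = -133.33.

-130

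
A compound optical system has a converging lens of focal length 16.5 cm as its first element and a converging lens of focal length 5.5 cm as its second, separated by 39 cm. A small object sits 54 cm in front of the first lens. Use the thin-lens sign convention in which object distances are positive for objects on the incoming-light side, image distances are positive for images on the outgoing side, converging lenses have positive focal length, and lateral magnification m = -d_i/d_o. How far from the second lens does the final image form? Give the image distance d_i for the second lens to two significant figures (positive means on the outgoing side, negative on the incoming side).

8.6 cm

Lens 1: 1/d_i1 = 1/f_1 - 1/d_o1 = 1/16.5 - 1/54 = 0.04209 cm^-1, so d_i1 = 23.760 cm.
The intermediate image is 23.760 cm to the right of lens 1, so d_o2 = L - d_i1 = 39 - 23.760 = 15.240 cm.
Lens 2: 1/d_i2 = 1/f_2 - 1/d_o2 = 1/5.5 - 1/(15.240) = 0.11620 cm^-1, so d_i2 = 8.606 cm.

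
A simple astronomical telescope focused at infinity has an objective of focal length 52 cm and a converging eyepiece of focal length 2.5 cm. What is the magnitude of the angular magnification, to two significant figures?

|M| = f_obj/|f_eye| = 52/2.5 = 20.800.

21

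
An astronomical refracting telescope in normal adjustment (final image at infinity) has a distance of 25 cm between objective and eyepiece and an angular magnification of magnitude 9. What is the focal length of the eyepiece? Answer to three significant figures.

2.50 cm

In normal adjustment the tube length equals f_obj + f_eye and |M| = f_obj/f_eye.
So f_obj = 9 f_eye and 9 f_eye + f_eye = 25 cm, giving f_eye = 25/10 = 2.500 cm and f_obj = 22.500 cm.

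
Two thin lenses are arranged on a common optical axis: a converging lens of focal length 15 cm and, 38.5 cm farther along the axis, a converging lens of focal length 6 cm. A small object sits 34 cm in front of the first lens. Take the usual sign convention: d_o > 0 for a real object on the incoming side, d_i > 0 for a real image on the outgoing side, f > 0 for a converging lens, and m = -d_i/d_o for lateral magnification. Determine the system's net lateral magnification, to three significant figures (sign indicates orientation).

First lens: d_i1 = 1/(1/15 - 1/34) = 26.842 cm.
m_1 = -(26.842)/34 = -0.7895.
Object distance for lens 2: d_o2 = 38.5 - 26.842 = 11.658 cm.
Second lens: d_i2 = 1/(1/6 - 1/(11.658)) = 12.363 cm.
m_2 = -(12.363)/(11.658) = -1.0605.
Overall magnification: m = m_1 m_2 = 0.8372.

0.837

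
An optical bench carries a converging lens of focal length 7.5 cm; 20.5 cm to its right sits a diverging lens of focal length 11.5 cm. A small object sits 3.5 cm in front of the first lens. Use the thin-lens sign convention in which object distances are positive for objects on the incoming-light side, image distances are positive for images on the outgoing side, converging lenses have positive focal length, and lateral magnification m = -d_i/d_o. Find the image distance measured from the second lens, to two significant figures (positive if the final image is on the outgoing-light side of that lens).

-8.1 cm

Lens 1: 1/d_i1 = 1/f_1 - 1/d_o1 = 1/7.5 - 1/3.5 = -0.15238 cm^-1, so d_i1 = -6.563 cm.
The intermediate image is virtual, 6.563 cm to the left of lens 1, so d_o2 = L - d_i1 = 20.5 - (-6.563) = 27.062 cm.
Lens 2: 1/d_i2 = 1/f_2 - 1/d_o2 = 1/(-11.5) - 1/(27.062) = -0.12391 cm^-1, so d_i2 = -8.071 cm.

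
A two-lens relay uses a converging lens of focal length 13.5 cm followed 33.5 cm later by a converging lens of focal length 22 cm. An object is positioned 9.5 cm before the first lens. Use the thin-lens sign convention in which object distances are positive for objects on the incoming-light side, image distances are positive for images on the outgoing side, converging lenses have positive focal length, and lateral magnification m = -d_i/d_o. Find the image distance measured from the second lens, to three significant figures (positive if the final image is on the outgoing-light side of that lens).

First lens: d_i1 = 1/(1/13.5 - 1/9.5) = -32.062 cm.
The intermediate image is virtual, 32.062 cm to the left of lens 1, so d_o2 = L - d_i1 = 33.5 - (-32.062) = 65.562 cm.
Second lens: d_i2 = 1/(1/22 - 1/(65.562)) = 33.110 cm.

33.1 cm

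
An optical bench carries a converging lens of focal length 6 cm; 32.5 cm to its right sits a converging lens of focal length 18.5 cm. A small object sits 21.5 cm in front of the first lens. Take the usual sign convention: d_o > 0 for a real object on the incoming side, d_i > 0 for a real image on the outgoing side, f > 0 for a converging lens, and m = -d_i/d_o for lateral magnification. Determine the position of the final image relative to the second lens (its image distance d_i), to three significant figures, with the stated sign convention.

78.8 cm

Applying the thin-lens equation to the first lens, 1/6 = 1/21.5 + 1/d_i1, which gives d_i1 = 8.323 cm.
The intermediate image is 8.323 cm to the right of lens 1, so d_o2 = L - d_i1 = 32.5 - 8.323 = 24.177 cm.
Applying the thin-lens equation again with f_2 = 18.5 cm and d_o2 = 24.177 cm gives d_i2 = 78.783 cm.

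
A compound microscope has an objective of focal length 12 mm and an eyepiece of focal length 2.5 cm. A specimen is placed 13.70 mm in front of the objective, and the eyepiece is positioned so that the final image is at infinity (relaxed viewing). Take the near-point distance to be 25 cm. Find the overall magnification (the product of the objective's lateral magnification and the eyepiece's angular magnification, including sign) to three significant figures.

-70.6

Convert to cm: f_obj = 12 mm = 1.2 cm; d_o = 13.70 mm = 1.37 cm.
Objective: 1/d_i = 1/f_obj - 1/d_o = 1/1.2 - 1/1.37 = 0.10341 cm^-1, so d_i = 9.671 cm.
m_obj = -d_i/d_o = -9.671/1.37 = -7.059.
Eyepiece angular magnification (image at infinity): M_eye = D/f_e = 25/2.5 = 10.000.
Overall M = m_obj x M_eye = (-7.059)(10.000) = -70.59.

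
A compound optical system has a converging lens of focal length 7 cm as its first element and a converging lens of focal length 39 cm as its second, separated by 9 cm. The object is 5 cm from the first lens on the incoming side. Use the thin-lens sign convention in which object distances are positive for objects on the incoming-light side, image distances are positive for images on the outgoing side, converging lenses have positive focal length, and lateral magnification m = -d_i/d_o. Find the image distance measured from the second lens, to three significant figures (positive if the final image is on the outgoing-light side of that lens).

Lens 1: 1/d_i1 = 1/f_1 - 1/d_o1 = 1/7 - 1/5 = -0.05714 cm^-1, so d_i1 = -17.500 cm.
The intermediate image is virtual, 17.500 cm to the left of lens 1, so d_o2 = L - d_i1 = 9 - (-17.500) = 26.500 cm.
Lens 2: 1/d_i2 = 1/f_2 - 1/d_o2 = 1/39 - 1/(26.500) = -0.01209 cm^-1, so d_i2 = -82.680 cm.

-82.7 cm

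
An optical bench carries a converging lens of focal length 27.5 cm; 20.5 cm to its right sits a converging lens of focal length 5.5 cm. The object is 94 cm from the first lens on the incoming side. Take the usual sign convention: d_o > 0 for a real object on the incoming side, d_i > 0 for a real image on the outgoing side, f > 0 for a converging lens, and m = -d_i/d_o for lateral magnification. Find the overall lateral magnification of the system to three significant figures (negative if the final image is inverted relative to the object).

-0.0953

Applying the thin-lens equation to the first lens, 1/27.5 = 1/94 + 1/d_i1, which gives d_i1 = 38.872 cm.
Its lateral magnification is m_1 = -d_i1/d_o1 = -(38.872)/94 = -0.4135.
This image would form 38.872 cm past lens 1, i.e. 18.372 cm beyond lens 2, so it is a virtual object for lens 2: d_o2 = 20.5 - 38.872 = -18.372 cm.
Applying the thin-lens equation again with f_2 = 5.5 cm and d_o2 = -18.372 cm gives d_i2 = 4.233 cm.
m_2 = -(4.233)/(-18.372) = 0.2304.
Overall magnification: m = m_1 m_2 = -0.0953.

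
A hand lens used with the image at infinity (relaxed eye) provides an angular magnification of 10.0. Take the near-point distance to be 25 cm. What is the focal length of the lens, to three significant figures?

For the image at infinity, M = D/f.
f = D/M = 25/10.0 = 2.500 cm.

2.50 cm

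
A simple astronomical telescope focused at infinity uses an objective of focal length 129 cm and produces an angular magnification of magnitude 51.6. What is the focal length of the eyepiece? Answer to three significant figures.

|M| = f_obj/f_eye, so f_eye = f_obj/|M| = 129/51.6 = 2.500 cm.

2.50 cm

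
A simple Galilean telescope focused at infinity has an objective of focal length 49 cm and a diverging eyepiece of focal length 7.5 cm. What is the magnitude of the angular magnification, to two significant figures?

6.5

|M| = f_obj/|f_eye| = 49/7.5 = 6.533.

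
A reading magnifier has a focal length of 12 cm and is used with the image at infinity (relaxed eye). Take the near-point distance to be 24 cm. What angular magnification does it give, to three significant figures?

2.00

M = D/f = 24/12 = 2.000.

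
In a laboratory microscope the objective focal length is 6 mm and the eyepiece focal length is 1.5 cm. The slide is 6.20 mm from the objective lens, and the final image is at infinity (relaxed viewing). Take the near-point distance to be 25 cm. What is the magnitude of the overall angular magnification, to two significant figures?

500

Convert to cm: f_obj = 6 mm = 0.6 cm; d_o = 6.20 mm = 0.62 cm.
Objective: 1/d_i = 1/f_obj - 1/d_o = 1/0.6 - 1/0.62 = 0.05376 cm^-1, so d_i = 18.600 cm.
m_obj = -d_i/d_o = -18.600/0.62 = -30.000.
Eyepiece angular magnification (image at infinity): M_eye = D/f_e = 25/1.5 = 16.667.
Overall M = m_obj x M_eye = (-30.000)(16.667) = -500.00.
|M| = 500.00.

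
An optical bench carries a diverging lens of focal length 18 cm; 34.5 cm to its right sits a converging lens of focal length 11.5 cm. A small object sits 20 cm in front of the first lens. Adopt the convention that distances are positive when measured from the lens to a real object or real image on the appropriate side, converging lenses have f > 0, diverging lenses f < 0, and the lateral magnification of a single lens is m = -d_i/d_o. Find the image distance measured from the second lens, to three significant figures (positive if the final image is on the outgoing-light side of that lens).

15.6 cm

First lens: d_i1 = 1/(1/(-18) - 1/20) = -9.474 cm.
The intermediate image is virtual, 9.474 cm to the left of lens 1, so d_o2 = L - d_i1 = 34.5 - (-9.474) = 43.974 cm.
Second lens: d_i2 = 1/(1/11.5 - 1/(43.974)) = 15.573 cm.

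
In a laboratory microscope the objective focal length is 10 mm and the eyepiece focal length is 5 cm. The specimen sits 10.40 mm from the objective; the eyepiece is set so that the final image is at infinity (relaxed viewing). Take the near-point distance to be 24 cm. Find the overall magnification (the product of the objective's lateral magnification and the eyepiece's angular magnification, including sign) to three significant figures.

Convert to cm: f_obj = 10 mm = 1 cm; d_o = 10.40 mm = 1.04 cm.
Objective: 1/d_i = 1/f_obj - 1/d_o = 1/1 - 1/1.04 = 0.03846 cm^-1, so d_i = 26.000 cm.
m_obj = -d_i/d_o = -26.000/1.04 = -25.000.
Eyepiece angular magnification (image at infinity): M_eye = D/f_e = 24/5 = 4.800.
Overall M = m_obj x M_eye = (-25.000)(4.800) = -120.00.

-120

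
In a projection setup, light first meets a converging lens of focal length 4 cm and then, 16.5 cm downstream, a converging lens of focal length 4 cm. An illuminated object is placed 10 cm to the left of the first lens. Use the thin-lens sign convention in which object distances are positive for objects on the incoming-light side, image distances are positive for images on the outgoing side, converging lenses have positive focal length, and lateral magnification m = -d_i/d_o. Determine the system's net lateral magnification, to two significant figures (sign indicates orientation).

0.46

Applying the thin-lens equation to the first lens, 1/4 = 1/10 + 1/d_i1, which gives d_i1 = 6.667 cm.
Its lateral magnification is m_1 = -d_i1/d_o1 = -(6.667)/10 = -0.6667.
That image sits 9.833 cm in front of the second lens, so d_o2 = 9.833 cm.
Applying the thin-lens equation again with f_2 = 4 cm and d_o2 = 9.833 cm gives d_i2 = 6.743 cm.
m_2 = -(6.743)/(9.833) = -0.6857.
Overall magnification: m = m_1 m_2 = 0.4571.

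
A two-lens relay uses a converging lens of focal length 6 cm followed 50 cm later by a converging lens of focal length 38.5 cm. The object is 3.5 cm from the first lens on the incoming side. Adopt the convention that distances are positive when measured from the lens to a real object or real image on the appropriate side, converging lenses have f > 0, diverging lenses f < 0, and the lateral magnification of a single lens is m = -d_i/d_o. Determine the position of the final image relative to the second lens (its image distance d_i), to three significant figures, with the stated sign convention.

113 cm

First lens: d_i1 = 1/(1/6 - 1/3.5) = -8.400 cm.
The intermediate image is virtual, 8.400 cm to the left of lens 1, so d_o2 = L - d_i1 = 50 - (-8.400) = 58.400 cm.
Second lens: d_i2 = 1/(1/38.5 - 1/(58.400)) = 112.985 cm.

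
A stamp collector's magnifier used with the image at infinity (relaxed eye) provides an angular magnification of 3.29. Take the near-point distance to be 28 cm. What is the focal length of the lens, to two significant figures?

8.5 cm

For the image at infinity, M = D/f.
f = D/M = 28/3.29 = 8.511 cm.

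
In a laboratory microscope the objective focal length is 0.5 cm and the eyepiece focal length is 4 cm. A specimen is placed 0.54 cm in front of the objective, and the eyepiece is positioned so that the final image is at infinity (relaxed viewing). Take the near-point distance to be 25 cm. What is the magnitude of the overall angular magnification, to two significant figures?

Objective: 1/d_i = 1/f_obj - 1/d_o = 1/0.5 - 1/0.54 = 0.14815 cm^-1, so d_i = 6.750 cm.
m_obj = -d_i/d_o = -6.750/0.54 = -12.500.
Eyepiece angular magnification (image at infinity): M_eye = D/f_e = 25/4 = 6.250.
Overall M = m_obj x M_eye = (-12.500)(6.250) = -78.12.
|M| = 78.12.

78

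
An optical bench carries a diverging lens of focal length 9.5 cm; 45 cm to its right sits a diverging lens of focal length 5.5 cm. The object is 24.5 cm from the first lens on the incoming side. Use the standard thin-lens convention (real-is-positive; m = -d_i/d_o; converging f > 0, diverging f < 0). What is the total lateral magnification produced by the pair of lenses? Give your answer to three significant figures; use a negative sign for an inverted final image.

0.0268

Lens 1: 1/d_i1 = 1/f_1 - 1/d_o1 = 1/(-9.5) - 1/24.5 = -0.14608 cm^-1, so d_i1 = -6.846 cm.
m_1 = -(-6.846)/24.5 = 0.2794.
With d_i1 < 0 the first image is virtual and lies on the object side; the object distance for lens 2 is d_o2 = 45 - (-6.846) = 51.846 cm.
Lens 2: 1/d_i2 = 1/f_2 - 1/d_o2 = 1/(-5.5) - 1/(51.846) = -0.20111 cm^-1, so d_i2 = -4.972 cm.
m_2 = -(-4.972)/(51.846) = 0.0959.
Overall magnification: m = m_1 m_2 = 0.0268.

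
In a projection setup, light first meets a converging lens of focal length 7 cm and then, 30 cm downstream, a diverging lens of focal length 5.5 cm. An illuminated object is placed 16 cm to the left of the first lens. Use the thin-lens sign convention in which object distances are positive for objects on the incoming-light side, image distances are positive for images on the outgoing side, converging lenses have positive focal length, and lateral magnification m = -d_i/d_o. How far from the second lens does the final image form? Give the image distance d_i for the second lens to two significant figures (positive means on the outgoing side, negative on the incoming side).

Applying the thin-lens equation to the first lens, 1/7 = 1/16 + 1/d_i1, which gives d_i1 = 12.444 cm.
The intermediate image is 12.444 cm to the right of lens 1, so d_o2 = L - d_i1 = 30 - 12.444 = 17.556 cm.
Applying the thin-lens equation again with f_2 = -5.5 cm and d_o2 = 17.556 cm gives d_i2 = -4.188 cm.

-4.2 cm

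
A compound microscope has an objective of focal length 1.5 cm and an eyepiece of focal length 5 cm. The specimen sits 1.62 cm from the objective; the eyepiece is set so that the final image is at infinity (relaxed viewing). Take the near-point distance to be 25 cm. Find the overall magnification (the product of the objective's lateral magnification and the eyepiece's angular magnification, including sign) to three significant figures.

Objective: 1/d_i = 1/f_obj - 1/d_o = 1/1.5 - 1/1.62 = 0.04938 cm^-1, so d_i = 20.250 cm.
m_obj = -d_i/d_o = -20.250/1.62 = -12.500.
Eyepiece angular magnification (image at infinity): M_eye = D/f_e = 25/5 = 5.000.
Overall M = m_obj x M_eye = (-12.500)(5.000) = -62.50.

-62.5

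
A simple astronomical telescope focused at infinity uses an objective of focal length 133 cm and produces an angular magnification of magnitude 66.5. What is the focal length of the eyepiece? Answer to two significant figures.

2.0 cm

|M| = f_obj/f_eye, so f_eye = f_obj/|M| = 133/66.5 = 2.000 cm.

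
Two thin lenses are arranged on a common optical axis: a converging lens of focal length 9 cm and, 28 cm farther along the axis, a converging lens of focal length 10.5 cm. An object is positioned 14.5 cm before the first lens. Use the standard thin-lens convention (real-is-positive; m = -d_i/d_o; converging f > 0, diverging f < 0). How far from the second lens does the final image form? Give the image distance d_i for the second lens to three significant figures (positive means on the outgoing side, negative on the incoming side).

First lens: d_i1 = 1/(1/9 - 1/14.5) = 23.727 cm.
The intermediate image is 23.727 cm to the right of lens 1, so d_o2 = L - d_i1 = 28 - 23.727 = 4.273 cm.
Second lens: d_i2 = 1/(1/10.5 - 1/(4.273)) = -7.204 cm.

-7.20 cm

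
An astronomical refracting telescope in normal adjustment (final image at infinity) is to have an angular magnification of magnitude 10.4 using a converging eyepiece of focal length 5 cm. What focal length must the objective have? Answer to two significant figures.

|M| = f_obj/|f_eye|, so f_obj = |M| x |f_eye| = 10.4 x 5 = 52.000 cm.

52 cm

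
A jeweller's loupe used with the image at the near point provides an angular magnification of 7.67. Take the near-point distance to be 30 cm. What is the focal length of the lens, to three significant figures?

4.50 cm

For the image at the near point, M = 1 + D/f.
f = D/(M - 1) = 30/(7.67 - 1) = 4.498 cm.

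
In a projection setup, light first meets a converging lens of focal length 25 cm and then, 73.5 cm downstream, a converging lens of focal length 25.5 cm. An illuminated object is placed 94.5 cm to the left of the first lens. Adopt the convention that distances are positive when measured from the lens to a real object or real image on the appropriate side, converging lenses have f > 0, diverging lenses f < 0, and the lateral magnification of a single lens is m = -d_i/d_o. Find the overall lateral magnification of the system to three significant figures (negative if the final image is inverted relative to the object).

0.655

Applying the thin-lens equation to the first lens, 1/25 = 1/94.5 + 1/d_i1, which gives d_i1 = 33.993 cm.
Its lateral magnification is m_1 = -d_i1/d_o1 = -(33.993)/94.5 = -0.3597.
The intermediate image is 33.993 cm to the right of lens 1, so d_o2 = L - d_i1 = 73.5 - 33.993 = 39.507 cm.
Applying the thin-lens equation again with f_2 = 25.5 cm and d_o2 = 39.507 cm gives d_i2 = 71.923 cm.
m_2 = -(71.923)/(39.507) = -1.8205.
Overall magnification: m = m_1 m_2 = 0.6549.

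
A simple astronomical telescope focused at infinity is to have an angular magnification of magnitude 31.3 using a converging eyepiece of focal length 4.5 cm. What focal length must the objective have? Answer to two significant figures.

|M| = f_obj/|f_eye|, so f_obj = |M| x |f_eye| = 31.3 x 4.5 = 140.850 cm.

140 cm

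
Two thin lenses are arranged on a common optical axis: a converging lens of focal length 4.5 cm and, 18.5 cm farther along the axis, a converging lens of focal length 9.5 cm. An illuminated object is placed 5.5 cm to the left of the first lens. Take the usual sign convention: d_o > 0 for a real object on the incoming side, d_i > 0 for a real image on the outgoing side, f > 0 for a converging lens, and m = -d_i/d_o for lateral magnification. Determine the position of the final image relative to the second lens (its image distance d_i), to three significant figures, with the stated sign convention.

First lens: d_i1 = 1/(1/4.5 - 1/5.5) = 24.750 cm.
This image would form 24.750 cm past lens 1, i.e. 6.250 cm beyond lens 2, so it is a virtual object for lens 2: d_o2 = 18.5 - 24.750 = -6.250 cm.
Second lens: d_i2 = 1/(1/9.5 - 1/(-6.250)) = 3.770 cm.

3.77 cm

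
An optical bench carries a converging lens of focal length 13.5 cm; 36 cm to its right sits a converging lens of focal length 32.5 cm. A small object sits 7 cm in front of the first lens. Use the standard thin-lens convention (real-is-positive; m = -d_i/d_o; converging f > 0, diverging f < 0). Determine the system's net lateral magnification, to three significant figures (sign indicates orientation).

-3.74

First lens: d_i1 = 1/(1/13.5 - 1/7) = -14.538 cm.
m_1 = -(-14.538)/7 = 2.0769.
The intermediate image is virtual, 14.538 cm to the left of lens 1, so d_o2 = L - d_i1 = 36 - (-14.538) = 50.538 cm.
Second lens: d_i2 = 1/(1/32.5 - 1/(50.538)) = 91.055 cm.
m_2 = -(91.055)/(50.538) = -1.8017.
The system's lateral magnification is m_1 m_2 = (2.0769)(-1.8017) = -3.7420.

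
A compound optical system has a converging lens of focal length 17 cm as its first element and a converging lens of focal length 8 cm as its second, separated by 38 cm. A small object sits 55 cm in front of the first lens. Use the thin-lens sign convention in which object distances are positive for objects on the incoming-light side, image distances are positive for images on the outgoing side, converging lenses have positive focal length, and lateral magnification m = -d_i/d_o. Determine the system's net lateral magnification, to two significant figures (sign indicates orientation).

0.66

Applying the thin-lens equation to the first lens, 1/17 = 1/55 + 1/d_i1, which gives d_i1 = 24.605 cm.
Its lateral magnification is m_1 = -d_i1/d_o1 = -(24.605)/55 = -0.4474.
The intermediate image is 24.605 cm to the right of lens 1, so d_o2 = L - d_i1 = 38 - 24.605 = 13.395 cm.
Applying the thin-lens equation again with f_2 = 8 cm and d_o2 = 13.395 cm gives d_i2 = 19.863 cm.
m_2 = -(19.863)/(13.395) = -1.4829.
Overall magnification: m = m_1 m_2 = 0.6634.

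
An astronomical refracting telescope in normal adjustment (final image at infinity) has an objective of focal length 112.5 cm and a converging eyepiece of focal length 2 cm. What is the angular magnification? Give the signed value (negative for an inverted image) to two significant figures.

M = -f_obj/f_eye = -112.5/(2) = -56.250.

-56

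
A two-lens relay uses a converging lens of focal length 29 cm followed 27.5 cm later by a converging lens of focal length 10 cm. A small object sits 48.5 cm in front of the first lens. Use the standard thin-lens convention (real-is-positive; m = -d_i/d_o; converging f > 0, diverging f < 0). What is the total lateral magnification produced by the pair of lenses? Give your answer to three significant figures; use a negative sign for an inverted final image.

First lens: d_i1 = 1/(1/29 - 1/48.5) = 72.128 cm.
m_1 = -(72.128)/48.5 = -1.4872.
This image would form 72.128 cm past lens 1, i.e. 44.628 cm beyond lens 2, so it is a virtual object for lens 2: d_o2 = 27.5 - 72.128 = -44.628 cm.
Second lens: d_i2 = 1/(1/10 - 1/(-44.628)) = 8.169 cm.
m_2 = -(8.169)/(-44.628) = 0.1831.
Overall magnification: m = m_1 m_2 = -0.2722.

-0.272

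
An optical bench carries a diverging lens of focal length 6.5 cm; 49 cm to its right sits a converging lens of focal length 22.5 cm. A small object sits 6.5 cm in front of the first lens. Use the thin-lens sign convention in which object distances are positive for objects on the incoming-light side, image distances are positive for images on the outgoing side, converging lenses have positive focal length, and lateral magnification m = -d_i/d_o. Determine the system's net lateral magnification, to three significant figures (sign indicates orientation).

-0.378

Lens 1: 1/d_i1 = 1/f_1 - 1/d_o1 = 1/(-6.5) - 1/6.5 = -0.30769 cm^-1, so d_i1 = -3.250 cm.
m_1 = -(-3.250)/6.5 = 0.5000.
The intermediate image is virtual, 3.250 cm to the left of lens 1, so d_o2 = L - d_i1 = 49 - (-3.250) = 52.250 cm.
Lens 2: 1/d_i2 = 1/f_2 - 1/d_o2 = 1/22.5 - 1/(52.250) = 0.02531 cm^-1, so d_i2 = 39.517 cm.
m_2 = -(39.517)/(52.250) = -0.7563.
The system's lateral magnification is m_1 m_2 = (0.5000)(-0.7563) = -0.3782.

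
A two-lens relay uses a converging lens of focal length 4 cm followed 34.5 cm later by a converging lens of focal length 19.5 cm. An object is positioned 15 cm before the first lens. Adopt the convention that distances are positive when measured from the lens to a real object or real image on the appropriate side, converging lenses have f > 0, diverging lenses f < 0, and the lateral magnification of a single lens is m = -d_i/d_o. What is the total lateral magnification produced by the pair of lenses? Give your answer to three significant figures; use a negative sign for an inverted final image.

0.743

Lens 1: 1/d_i1 = 1/f_1 - 1/d_o1 = 1/4 - 1/15 = 0.18333 cm^-1, so d_i1 = 5.455 cm.
m_1 = -(5.455)/15 = -0.3636.
Object distance for lens 2: d_o2 = 34.5 - 5.455 = 29.045 cm.
Lens 2: 1/d_i2 = 1/f_2 - 1/d_o2 = 1/19.5 - 1/(29.045) = 0.01685 cm^-1, so d_i2 = 59.336 cm.
m_2 = -(59.336)/(29.045) = -2.0429.
Overall magnification: m = m_1 m_2 = 0.7429.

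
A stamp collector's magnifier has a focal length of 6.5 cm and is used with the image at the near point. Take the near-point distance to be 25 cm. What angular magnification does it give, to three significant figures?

M = 1 + D/f = 1 + 25/6.5 = 4.846.

4.85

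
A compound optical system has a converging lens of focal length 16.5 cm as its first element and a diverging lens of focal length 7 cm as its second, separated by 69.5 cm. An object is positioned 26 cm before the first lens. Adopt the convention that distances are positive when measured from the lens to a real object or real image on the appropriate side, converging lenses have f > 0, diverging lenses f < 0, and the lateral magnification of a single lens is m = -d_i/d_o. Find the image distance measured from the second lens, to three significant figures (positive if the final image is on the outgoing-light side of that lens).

Lens 1: 1/d_i1 = 1/f_1 - 1/d_o1 = 1/16.5 - 1/26 = 0.02214 cm^-1, so d_i1 = 45.158 cm.
That image sits 24.342 cm in front of the second lens, so d_o2 = 24.342 cm.
Lens 2: 1/d_i2 = 1/f_2 - 1/d_o2 = 1/(-7) - 1/(24.342) = -0.18394 cm^-1, so d_i2 = -5.437 cm.

-5.44 cm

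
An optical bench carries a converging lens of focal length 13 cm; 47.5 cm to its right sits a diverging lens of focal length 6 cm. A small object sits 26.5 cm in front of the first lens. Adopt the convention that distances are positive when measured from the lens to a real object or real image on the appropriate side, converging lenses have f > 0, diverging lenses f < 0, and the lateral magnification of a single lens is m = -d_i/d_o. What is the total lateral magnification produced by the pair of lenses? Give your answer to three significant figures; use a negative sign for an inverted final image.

-0.206

Lens 1: 1/d_i1 = 1/f_1 - 1/d_o1 = 1/13 - 1/26.5 = 0.03919 cm^-1, so d_i1 = 25.519 cm.
m_1 = -(25.519)/26.5 = -0.9630.
Object distance for lens 2: d_o2 = 47.5 - 25.519 = 21.981 cm.
Lens 2: 1/d_i2 = 1/f_2 - 1/d_o2 = 1/(-6) - 1/(21.981) = -0.21216 cm^-1, so d_i2 = -4.713 cm.
m_2 = -(-4.713)/(21.981) = 0.2144.
The system's lateral magnification is m_1 m_2 = (-0.9630)(0.2144) = -0.2065.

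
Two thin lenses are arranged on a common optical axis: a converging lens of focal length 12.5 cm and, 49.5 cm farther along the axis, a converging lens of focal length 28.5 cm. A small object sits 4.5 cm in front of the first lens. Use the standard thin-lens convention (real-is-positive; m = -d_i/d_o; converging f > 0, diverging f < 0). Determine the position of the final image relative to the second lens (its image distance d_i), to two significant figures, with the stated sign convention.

57 cm

First lens: d_i1 = 1/(1/12.5 - 1/4.5) = -7.031 cm.
With d_i1 < 0 the first image is virtual and lies on the object side; the object distance for lens 2 is d_o2 = 49.5 - (-7.031) = 56.531 cm.
Second lens: d_i2 = 1/(1/28.5 - 1/(56.531)) = 57.477 cm.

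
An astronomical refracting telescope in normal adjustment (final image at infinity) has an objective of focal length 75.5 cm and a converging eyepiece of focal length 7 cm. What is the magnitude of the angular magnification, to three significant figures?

10.8

|M| = f_obj/|f_eye| = 75.5/7 = 10.786.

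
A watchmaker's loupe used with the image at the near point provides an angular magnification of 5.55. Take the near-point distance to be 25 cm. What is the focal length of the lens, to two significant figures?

5.5 cm

For the image at the near point, M = 1 + D/f.
f = D/(M - 1) = 25/(5.55 - 1) = 5.495 cm.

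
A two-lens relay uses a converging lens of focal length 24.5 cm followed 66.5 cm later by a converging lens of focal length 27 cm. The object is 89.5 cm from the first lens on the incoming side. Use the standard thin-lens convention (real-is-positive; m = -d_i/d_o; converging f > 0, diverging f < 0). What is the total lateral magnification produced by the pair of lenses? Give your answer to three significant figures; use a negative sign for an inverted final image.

First lens: d_i1 = 1/(1/24.5 - 1/89.5) = 33.735 cm.
m_1 = -(33.735)/89.5 = -0.3769.
The intermediate image is 33.735 cm to the right of lens 1, so d_o2 = L - d_i1 = 66.5 - 33.735 = 32.765 cm.
Second lens: d_i2 = 1/(1/27 - 1/(32.765)) = 153.444 cm.
m_2 = -(153.444)/(32.765) = -4.6831.
Overall magnification: m = m_1 m_2 = 1.7652.

1.77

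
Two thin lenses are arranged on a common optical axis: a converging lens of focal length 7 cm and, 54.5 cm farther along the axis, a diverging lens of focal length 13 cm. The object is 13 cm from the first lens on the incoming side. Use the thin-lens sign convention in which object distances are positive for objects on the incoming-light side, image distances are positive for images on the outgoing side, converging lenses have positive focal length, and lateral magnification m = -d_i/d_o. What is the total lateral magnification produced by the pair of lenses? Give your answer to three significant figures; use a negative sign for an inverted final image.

Applying the thin-lens equation to the first lens, 1/7 = 1/13 + 1/d_i1, which gives d_i1 = 15.167 cm.
Its lateral magnification is m_1 = -d_i1/d_o1 = -(15.167)/13 = -1.1667.
That image sits 39.333 cm in front of the second lens, so d_o2 = 39.333 cm.
Applying the thin-lens equation again with f_2 = -13 cm and d_o2 = 39.333 cm gives d_i2 = -9.771 cm.
m_2 = -(-9.771)/(39.333) = 0.2484.
Total m = m_1 x m_2 = (-1.1667)(0.2484) = -0.2898.

-0.290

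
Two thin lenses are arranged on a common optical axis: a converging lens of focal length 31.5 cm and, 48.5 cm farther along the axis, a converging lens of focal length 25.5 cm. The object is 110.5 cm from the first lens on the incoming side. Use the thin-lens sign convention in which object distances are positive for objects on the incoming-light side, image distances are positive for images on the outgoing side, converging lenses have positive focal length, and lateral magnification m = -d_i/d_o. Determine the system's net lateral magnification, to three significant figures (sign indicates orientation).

Applying the thin-lens equation to the first lens, 1/31.5 = 1/110.5 + 1/d_i1, which gives d_i1 = 44.060 cm.
Its lateral magnification is m_1 = -d_i1/d_o1 = -(44.060)/110.5 = -0.3987.
That image sits 4.440 cm in front of the second lens, so d_o2 = 4.440 cm.
Applying the thin-lens equation again with f_2 = 25.5 cm and d_o2 = 4.440 cm gives d_i2 = -5.376 cm.
m_2 = -(-5.376)/(4.440) = 1.2108.
Total m = m_1 x m_2 = (-0.3987)(1.2108) = -0.4828.

-0.483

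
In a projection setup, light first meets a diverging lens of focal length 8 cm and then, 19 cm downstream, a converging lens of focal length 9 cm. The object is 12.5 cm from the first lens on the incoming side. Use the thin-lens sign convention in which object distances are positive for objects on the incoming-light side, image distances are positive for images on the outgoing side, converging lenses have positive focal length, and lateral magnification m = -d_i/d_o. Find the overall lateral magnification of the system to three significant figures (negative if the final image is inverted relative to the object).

First lens: d_i1 = 1/(1/(-8) - 1/12.5) = -4.878 cm.
m_1 = -(-4.878)/12.5 = 0.3902.
With d_i1 < 0 the first image is virtual and lies on the object side; the object distance for lens 2 is d_o2 = 19 - (-4.878) = 23.878 cm.
Second lens: d_i2 = 1/(1/9 - 1/(23.878)) = 14.444 cm.
m_2 = -(14.444)/(23.878) = -0.6049.
Overall magnification: m = m_1 m_2 = -0.2361.

-0.236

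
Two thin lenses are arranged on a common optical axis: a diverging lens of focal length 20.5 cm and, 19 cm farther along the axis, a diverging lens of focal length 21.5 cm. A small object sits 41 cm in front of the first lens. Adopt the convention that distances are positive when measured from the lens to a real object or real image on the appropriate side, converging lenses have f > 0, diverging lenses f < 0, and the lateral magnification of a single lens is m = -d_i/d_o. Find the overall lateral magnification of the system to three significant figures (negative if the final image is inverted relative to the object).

First lens: d_i1 = 1/(1/(-20.5) - 1/41) = -13.667 cm.
m_1 = -(-13.667)/41 = 0.3333.
The intermediate image is virtual, 13.667 cm to the left of lens 1, so d_o2 = L - d_i1 = 19 - (-13.667) = 32.667 cm.
Second lens: d_i2 = 1/(1/(-21.5) - 1/(32.667)) = -12.966 cm.
m_2 = -(-12.966)/(32.667) = 0.3969.
The system's lateral magnification is m_1 m_2 = (0.3333)(0.3969) = 0.1323.

0.132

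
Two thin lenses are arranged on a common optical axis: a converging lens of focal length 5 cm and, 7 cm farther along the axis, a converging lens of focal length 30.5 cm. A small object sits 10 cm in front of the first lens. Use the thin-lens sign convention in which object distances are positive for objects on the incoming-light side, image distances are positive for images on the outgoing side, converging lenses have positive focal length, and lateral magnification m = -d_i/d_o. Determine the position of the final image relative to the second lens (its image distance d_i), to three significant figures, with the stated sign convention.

Lens 1: 1/d_i1 = 1/f_1 - 1/d_o1 = 1/5 - 1/10 = 0.10000 cm^-1, so d_i1 = 10.000 cm.
This image would form 10.000 cm past lens 1, i.e. 3.000 cm beyond lens 2, so it is a virtual object for lens 2: d_o2 = 7 - 10.000 = -3.000 cm.
Lens 2: 1/d_i2 = 1/f_2 - 1/d_o2 = 1/30.5 - 1/(-3.000) = 0.36612 cm^-1, so d_i2 = 2.731 cm.

2.73 cm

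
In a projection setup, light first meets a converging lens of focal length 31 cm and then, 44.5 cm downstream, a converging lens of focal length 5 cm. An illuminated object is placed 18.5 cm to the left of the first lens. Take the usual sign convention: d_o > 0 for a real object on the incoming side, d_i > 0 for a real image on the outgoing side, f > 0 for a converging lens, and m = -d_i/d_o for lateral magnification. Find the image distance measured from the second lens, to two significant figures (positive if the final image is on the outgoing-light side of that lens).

5.3 cm

Applying the thin-lens equation to the first lens, 1/31 = 1/18.5 + 1/d_i1, which gives d_i1 = -45.880 cm.
The intermediate image is virtual, 45.880 cm to the left of lens 1, so d_o2 = L - d_i1 = 44.5 - (-45.880) = 90.380 cm.
Applying the thin-lens equation again with f_2 = 5 cm and d_o2 = 90.380 cm gives d_i2 = 5.293 cm.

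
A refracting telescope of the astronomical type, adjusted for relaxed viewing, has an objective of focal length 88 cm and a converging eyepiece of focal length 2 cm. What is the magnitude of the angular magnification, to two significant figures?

|M| = f_obj/|f_eye| = 88/2 = 44.000.

44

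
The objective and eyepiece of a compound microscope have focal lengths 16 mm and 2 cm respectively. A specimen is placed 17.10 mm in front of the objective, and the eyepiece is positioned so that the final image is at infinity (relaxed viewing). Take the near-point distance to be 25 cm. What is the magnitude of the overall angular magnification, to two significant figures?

180

Convert to cm: f_obj = 16 mm = 1.6 cm; d_o = 17.10 mm = 1.71 cm.
Objective: 1/d_i = 1/f_obj - 1/d_o = 1/1.6 - 1/1.71 = 0.04020 cm^-1, so d_i = 24.873 cm.
m_obj = -d_i/d_o = -24.873/1.71 = -14.545.
Eyepiece angular magnification (image at infinity): M_eye = D/f_e = 25/2 = 12.500.
Overall M = m_obj x M_eye = (-14.545)(12.500) = -181.82.
|M| = 181.82.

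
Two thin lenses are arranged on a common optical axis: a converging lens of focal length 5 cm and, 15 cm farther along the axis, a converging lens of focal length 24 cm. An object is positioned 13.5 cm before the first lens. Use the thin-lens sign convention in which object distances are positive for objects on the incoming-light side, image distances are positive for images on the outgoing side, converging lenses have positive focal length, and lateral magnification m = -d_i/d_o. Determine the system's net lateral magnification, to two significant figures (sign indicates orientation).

Lens 1: 1/d_i1 = 1/f_1 - 1/d_o1 = 1/5 - 1/13.5 = 0.12593 cm^-1, so d_i1 = 7.941 cm.
m_1 = -(7.941)/13.5 = -0.5882.
The intermediate image is 7.941 cm to the right of lens 1, so d_o2 = L - d_i1 = 15 - 7.941 = 7.059 cm.
Lens 2: 1/d_i2 = 1/f_2 - 1/d_o2 = 1/24 - 1/(7.059) = -0.10000 cm^-1, so d_i2 = -10.000 cm.
m_2 = -(-10.000)/(7.059) = 1.4167.
Overall magnification: m = m_1 m_2 = -0.8333.

-0.83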